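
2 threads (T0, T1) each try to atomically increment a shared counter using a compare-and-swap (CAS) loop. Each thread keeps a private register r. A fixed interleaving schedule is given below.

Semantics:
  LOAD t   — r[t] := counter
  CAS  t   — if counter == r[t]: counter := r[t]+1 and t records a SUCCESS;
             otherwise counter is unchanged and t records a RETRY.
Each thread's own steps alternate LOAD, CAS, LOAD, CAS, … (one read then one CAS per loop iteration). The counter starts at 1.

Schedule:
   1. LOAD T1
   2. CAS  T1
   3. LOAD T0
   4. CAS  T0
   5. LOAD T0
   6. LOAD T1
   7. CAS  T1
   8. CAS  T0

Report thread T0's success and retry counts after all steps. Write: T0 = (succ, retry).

T0 = (1, 1)

step 1: T1 LOAD ⇒ load; ctr=1 reg=1
step 2: T1 CAS ⇒ ok; ctr=2 reg=1
step 3: T0 LOAD ⇒ load; ctr=2 reg=2
step 4: T0 CAS ⇒ ok; ctr=3 reg=2
step 5: T0 LOAD ⇒ load; ctr=3 reg=3
step 6: T1 LOAD ⇒ load; ctr=3 reg=3
step 7: T1 CAS ⇒ ok; ctr=4 reg=3
step 8: T0 CAS ⇒ retry; ctr=4 reg=3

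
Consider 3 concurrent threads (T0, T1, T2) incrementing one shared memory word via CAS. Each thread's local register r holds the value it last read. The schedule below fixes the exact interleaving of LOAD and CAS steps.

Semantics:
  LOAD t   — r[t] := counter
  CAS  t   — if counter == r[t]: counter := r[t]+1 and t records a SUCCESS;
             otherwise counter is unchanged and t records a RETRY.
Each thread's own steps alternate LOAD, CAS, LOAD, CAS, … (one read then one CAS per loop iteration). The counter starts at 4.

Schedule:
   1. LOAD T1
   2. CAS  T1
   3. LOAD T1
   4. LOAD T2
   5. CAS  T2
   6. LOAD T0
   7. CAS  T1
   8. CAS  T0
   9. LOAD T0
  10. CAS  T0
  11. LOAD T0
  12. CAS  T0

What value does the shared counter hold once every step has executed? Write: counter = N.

counter = 9

[1] T1.load  rd  (counter 4, T1.r 4)
[2] T1.cas  hit  (counter 5, T1.r 4)
[3] T1.load  rd  (counter 5, T1.r 5)
[4] T2.load  rd  (counter 5, T2.r 5)
[5] T2.cas  hit  (counter 6, T2.r 5)
[6] T0.load  rd  (counter 6, T0.r 6)
[7] T1.cas  miss  (counter 6, T1.r 5)
[8] T0.cas  hit  (counter 7, T0.r 6)
[9] T0.load  rd  (counter 7, T0.r 7)
[10] T0.cas  hit  (counter 8, T0.r 7)
[11] T0.load  rd  (counter 8, T0.r 8)
[12] T0.cas  hit  (counter 9, T0.r 8)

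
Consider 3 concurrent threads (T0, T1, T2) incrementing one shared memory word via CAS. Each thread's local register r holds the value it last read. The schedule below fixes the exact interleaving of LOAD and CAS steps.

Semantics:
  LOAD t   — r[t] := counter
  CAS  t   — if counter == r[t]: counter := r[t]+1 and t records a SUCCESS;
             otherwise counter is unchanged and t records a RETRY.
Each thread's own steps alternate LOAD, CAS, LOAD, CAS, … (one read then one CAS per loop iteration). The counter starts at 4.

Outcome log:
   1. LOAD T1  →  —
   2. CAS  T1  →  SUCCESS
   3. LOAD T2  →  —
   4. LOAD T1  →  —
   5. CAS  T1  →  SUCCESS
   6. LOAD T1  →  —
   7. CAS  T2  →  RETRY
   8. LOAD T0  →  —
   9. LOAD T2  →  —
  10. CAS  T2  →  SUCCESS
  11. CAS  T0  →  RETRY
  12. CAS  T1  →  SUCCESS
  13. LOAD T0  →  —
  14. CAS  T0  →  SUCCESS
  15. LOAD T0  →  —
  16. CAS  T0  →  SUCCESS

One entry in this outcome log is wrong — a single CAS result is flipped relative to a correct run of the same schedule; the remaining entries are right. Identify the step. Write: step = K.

Re-executing:
step 1: T1 LOAD ⇒ load; ctr=4 reg=4
step 2: T1 CAS ⇒ ok; ctr=5 reg=4
step 3: T2 LOAD ⇒ load; ctr=5 reg=5
step 4: T1 LOAD ⇒ load; ctr=5 reg=5
step 5: T1 CAS ⇒ ok; ctr=6 reg=5
step 6: T1 LOAD ⇒ load; ctr=6 reg=6
step 7: T2 CAS ⇒ retry; ctr=6 reg=5
step 8: T0 LOAD ⇒ load; ctr=6 reg=6
step 9: T2 LOAD ⇒ load; ctr=6 reg=6
step 10: T2 CAS ⇒ ok; ctr=7 reg=6
step 11: T0 CAS ⇒ retry; ctr=7 reg=6
step 12: T1 CAS ⇒ retry; ctr=7 reg=6
step 13: T0 LOAD ⇒ load; ctr=7 reg=7
step 14: T0 CAS ⇒ ok; ctr=8 reg=7
step 15: T0 LOAD ⇒ load; ctr=8 reg=8
step 16: T0 CAS ⇒ ok; ctr=9 reg=8
Flip is step 12.

step = 12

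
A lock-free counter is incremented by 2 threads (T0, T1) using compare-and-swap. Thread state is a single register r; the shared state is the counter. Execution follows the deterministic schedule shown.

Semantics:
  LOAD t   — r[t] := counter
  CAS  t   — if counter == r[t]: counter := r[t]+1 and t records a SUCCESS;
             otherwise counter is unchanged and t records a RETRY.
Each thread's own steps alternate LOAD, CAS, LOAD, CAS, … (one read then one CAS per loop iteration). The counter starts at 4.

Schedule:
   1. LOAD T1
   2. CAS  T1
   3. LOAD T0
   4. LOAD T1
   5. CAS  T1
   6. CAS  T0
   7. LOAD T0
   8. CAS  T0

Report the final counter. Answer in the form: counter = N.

[1] T1.load  rd  (counter 4, T1.r 4)
[2] T1.cas  hit  (counter 5, T1.r 4)
[3] T0.load  rd  (counter 5, T0.r 5)
[4] T1.load  rd  (counter 5, T1.r 5)
[5] T1.cas  hit  (counter 6, T1.r 5)
[6] T0.cas  miss  (counter 6, T0.r 5)
[7] T0.load  rd  (counter 6, T0.r 6)
[8] T0.cas  hit  (counter 7, T0.r 6)

counter = 7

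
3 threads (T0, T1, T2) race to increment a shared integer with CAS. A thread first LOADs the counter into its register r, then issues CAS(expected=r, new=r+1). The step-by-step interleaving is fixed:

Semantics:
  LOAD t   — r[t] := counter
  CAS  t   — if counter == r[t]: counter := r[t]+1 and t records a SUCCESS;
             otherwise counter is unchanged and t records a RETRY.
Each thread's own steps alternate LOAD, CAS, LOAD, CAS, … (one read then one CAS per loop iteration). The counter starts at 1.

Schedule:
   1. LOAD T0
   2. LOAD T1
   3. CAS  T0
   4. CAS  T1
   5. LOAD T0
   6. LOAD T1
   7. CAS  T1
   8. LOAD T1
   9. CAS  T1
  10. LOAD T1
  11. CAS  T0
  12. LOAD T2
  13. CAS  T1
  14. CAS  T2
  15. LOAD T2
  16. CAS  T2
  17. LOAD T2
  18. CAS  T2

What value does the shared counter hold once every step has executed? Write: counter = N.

counter = 7

1. LOAD T0 → mem=1 r[T0]=1 [LOAD]
2. LOAD T1 → mem=1 r[T1]=1 [LOAD]
3. CAS T0 → mem=2 r[T0]=1 [OK]
4. CAS T1 → mem=2 r[T1]=1 [RETRY]
5. LOAD T0 → mem=2 r[T0]=2 [LOAD]
6. LOAD T1 → mem=2 r[T1]=2 [LOAD]
7. CAS T1 → mem=3 r[T1]=2 [OK]
8. LOAD T1 → mem=3 r[T1]=3 [LOAD]
9. CAS T1 → mem=4 r[T1]=3 [OK]
10. LOAD T1 → mem=4 r[T1]=4 [LOAD]
11. CAS T0 → mem=4 r[T0]=2 [RETRY]
12. LOAD T2 → mem=4 r[T2]=4 [LOAD]
13. CAS T1 → mem=5 r[T1]=4 [OK]
14. CAS T2 → mem=5 r[T2]=4 [RETRY]
15. LOAD T2 → mem=5 r[T2]=5 [LOAD]
16. CAS T2 → mem=6 r[T2]=5 [OK]
17. LOAD T2 → mem=6 r[T2]=6 [LOAD]
18. CAS T2 → mem=7 r[T2]=6 [OK]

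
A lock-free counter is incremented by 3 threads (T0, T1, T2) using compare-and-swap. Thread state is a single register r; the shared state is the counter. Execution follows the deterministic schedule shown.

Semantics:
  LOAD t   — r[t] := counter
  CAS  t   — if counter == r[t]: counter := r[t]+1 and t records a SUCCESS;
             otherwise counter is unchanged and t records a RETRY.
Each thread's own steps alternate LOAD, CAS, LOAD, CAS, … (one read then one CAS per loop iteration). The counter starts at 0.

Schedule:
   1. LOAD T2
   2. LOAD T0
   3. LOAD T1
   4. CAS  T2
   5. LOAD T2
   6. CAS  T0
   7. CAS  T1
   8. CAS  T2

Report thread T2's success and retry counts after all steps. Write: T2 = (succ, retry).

T2 = (2, 0)

step 1: T2 LOAD ⇒ load; ctr=0 reg=0
step 2: T0 LOAD ⇒ load; ctr=0 reg=0
step 3: T1 LOAD ⇒ load; ctr=0 reg=0
step 4: T2 CAS ⇒ ok; ctr=1 reg=0
step 5: T2 LOAD ⇒ load; ctr=1 reg=1
step 6: T0 CAS ⇒ retry; ctr=1 reg=0
step 7: T1 CAS ⇒ retry; ctr=1 reg=0
step 8: T2 CAS ⇒ ok; ctr=2 reg=1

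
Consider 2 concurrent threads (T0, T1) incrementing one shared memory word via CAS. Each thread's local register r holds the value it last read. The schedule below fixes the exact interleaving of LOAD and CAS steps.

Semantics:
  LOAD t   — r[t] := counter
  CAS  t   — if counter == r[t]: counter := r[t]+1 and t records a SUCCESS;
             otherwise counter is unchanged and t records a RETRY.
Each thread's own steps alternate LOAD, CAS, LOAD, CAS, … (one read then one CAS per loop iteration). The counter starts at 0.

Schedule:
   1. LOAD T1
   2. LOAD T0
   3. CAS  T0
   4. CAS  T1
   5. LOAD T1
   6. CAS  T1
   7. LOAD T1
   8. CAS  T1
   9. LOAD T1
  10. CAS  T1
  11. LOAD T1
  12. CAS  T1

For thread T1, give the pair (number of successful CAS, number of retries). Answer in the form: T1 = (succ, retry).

T1 = (4, 1)

1. LOAD T1 → mem=0 r[T1]=0 [LOAD]
2. LOAD T0 → mem=0 r[T0]=0 [LOAD]
3. CAS T0 → mem=1 r[T0]=0 [OK]
4. CAS T1 → mem=1 r[T1]=0 [RETRY]
5. LOAD T1 → mem=1 r[T1]=1 [LOAD]
6. CAS T1 → mem=2 r[T1]=1 [OK]
7. LOAD T1 → mem=2 r[T1]=2 [LOAD]
8. CAS T1 → mem=3 r[T1]=2 [OK]
9. LOAD T1 → mem=3 r[T1]=3 [LOAD]
10. CAS T1 → mem=4 r[T1]=3 [OK]
11. LOAD T1 → mem=4 r[T1]=4 [LOAD]
12. CAS T1 → mem=5 r[T1]=4 [OK]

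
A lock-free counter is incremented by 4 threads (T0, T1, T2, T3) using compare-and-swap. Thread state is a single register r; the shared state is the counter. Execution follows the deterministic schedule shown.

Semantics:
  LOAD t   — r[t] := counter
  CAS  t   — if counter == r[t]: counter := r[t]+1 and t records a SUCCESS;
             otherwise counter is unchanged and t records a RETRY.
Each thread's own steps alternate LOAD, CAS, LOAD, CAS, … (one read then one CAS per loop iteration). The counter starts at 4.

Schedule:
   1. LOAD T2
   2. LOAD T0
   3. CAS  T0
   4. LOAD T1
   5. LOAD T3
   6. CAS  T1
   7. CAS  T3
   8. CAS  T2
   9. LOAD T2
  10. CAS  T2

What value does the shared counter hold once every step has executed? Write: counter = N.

counter = 7

1. LOAD T2 → mem=4 r[T2]=4 [LOAD]
2. LOAD T0 → mem=4 r[T0]=4 [LOAD]
3. CAS T0 → mem=5 r[T0]=4 [OK]
4. LOAD T1 → mem=5 r[T1]=5 [LOAD]
5. LOAD T3 → mem=5 r[T3]=5 [LOAD]
6. CAS T1 → mem=6 r[T1]=5 [OK]
7. CAS T3 → mem=6 r[T3]=5 [RETRY]
8. CAS T2 → mem=6 r[T2]=4 [RETRY]
9. LOAD T2 → mem=6 r[T2]=6 [LOAD]
10. CAS T2 → mem=7 r[T2]=6 [OK]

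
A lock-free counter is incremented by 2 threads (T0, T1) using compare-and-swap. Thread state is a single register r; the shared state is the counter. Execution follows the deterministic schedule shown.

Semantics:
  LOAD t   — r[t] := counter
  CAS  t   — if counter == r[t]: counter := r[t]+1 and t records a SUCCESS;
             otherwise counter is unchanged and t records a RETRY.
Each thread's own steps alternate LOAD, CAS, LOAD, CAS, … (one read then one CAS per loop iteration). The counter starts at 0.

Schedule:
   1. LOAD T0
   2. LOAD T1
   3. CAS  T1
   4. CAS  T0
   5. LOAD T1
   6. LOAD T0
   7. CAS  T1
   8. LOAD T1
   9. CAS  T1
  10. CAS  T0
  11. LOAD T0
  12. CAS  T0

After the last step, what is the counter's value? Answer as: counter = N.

1. LOAD T0 → mem=0 r[T0]=0 [LOAD]
2. LOAD T1 → mem=0 r[T1]=0 [LOAD]
3. CAS T1 → mem=1 r[T1]=0 [OK]
4. CAS T0 → mem=1 r[T0]=0 [RETRY]
5. LOAD T1 → mem=1 r[T1]=1 [LOAD]
6. LOAD T0 → mem=1 r[T0]=1 [LOAD]
7. CAS T1 → mem=2 r[T1]=1 [OK]
8. LOAD T1 → mem=2 r[T1]=2 [LOAD]
9. CAS T1 → mem=3 r[T1]=2 [OK]
10. CAS T0 → mem=3 r[T0]=1 [RETRY]
11. LOAD T0 → mem=3 r[T0]=3 [LOAD]
12. CAS T0 → mem=4 r[T0]=3 [OK]

counter = 4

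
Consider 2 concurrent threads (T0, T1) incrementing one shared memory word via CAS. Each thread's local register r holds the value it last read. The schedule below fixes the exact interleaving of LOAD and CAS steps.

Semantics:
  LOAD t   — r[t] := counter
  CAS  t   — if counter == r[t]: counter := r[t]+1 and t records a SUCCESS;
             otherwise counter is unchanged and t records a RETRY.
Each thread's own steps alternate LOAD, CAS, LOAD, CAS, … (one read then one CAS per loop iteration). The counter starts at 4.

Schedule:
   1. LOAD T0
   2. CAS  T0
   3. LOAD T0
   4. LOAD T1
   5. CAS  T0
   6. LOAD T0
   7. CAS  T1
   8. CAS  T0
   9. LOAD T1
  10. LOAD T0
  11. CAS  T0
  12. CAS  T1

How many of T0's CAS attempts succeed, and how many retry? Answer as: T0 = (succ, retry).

T0 = (4, 0)

#1 T0 reads 4
#2 T0 CAS(4→5) writes; counter now 5
#3 T0 reads 5
#4 T1 reads 5
#5 T0 CAS(5→6) writes; counter now 6
#6 T0 reads 6
#7 T1 CAS(5→6) fails; counter now 6
#8 T0 CAS(6→7) writes; counter now 7
#9 T1 reads 7
#10 T0 reads 7
#11 T0 CAS(7→8) writes; counter now 8
#12 T1 CAS(7→8) fails; counter now 8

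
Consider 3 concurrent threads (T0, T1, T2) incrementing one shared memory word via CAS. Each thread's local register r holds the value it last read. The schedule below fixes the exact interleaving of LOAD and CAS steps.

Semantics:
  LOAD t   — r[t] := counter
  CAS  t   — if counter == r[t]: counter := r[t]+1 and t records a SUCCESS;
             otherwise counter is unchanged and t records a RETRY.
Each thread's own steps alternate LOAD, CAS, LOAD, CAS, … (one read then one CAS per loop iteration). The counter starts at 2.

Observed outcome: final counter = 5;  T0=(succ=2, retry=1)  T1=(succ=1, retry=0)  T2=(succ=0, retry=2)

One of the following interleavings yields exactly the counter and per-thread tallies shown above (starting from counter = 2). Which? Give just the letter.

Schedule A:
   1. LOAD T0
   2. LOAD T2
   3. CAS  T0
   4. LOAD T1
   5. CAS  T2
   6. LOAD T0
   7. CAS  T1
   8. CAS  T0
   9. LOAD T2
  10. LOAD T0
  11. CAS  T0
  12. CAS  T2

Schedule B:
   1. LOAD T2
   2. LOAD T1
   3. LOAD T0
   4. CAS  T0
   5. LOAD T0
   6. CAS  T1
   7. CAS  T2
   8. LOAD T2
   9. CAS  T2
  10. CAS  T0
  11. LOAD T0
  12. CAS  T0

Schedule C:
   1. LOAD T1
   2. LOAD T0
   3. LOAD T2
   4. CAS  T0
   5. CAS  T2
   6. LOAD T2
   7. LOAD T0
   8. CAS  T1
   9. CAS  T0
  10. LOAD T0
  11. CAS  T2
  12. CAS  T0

Tracing schedule A:
   1) LOAD T0:  M=2  r_T0=2
   2) LOAD T2:  M=2  r_T2=2
   3) CAS  T0:  M=3  r_T0=2 ✓
   4) LOAD T1:  M=3  r_T1=3
   5) CAS  T2:  M=3  r_T2=2 ✗
   6) LOAD T0:  M=3  r_T0=3
   7) CAS  T1:  M=4  r_T1=3 ✓
   8) CAS  T0:  M=4  r_T0=3 ✗
   9) LOAD T2:  M=4  r_T2=4
  10) LOAD T0:  M=4  r_T0=4
  11) CAS  T0:  M=5  r_T0=4 ✓
  12) CAS  T2:  M=5  r_T2=4 ✗

A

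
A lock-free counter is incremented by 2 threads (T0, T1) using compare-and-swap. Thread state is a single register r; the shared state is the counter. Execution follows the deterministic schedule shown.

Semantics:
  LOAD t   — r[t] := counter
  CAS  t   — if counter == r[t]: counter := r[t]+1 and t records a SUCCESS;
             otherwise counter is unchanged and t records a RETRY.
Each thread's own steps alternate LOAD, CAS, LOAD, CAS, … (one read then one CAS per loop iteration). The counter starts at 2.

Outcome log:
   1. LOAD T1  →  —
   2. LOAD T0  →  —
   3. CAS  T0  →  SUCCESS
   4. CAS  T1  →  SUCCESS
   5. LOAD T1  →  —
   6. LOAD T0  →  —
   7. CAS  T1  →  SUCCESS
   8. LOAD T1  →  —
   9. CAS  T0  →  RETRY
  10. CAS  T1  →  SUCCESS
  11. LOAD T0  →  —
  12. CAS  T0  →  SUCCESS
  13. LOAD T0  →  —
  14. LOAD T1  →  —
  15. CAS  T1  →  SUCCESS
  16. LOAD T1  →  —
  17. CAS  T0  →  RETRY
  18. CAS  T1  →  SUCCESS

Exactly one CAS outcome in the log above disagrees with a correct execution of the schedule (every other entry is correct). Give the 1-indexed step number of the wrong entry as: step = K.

step = 4

Correct run:
[1] T1.load  rd  (counter 2, T1.r 2)
[2] T0.load  rd  (counter 2, T0.r 2)
[3] T0.cas  hit  (counter 3, T0.r 2)
[4] T1.cas  miss  (counter 3, T1.r 2)
[5] T1.load  rd  (counter 3, T1.r 3)
[6] T0.load  rd  (counter 3, T0.r 3)
[7] T1.cas  hit  (counter 4, T1.r 3)
[8] T1.load  rd  (counter 4, T1.r 4)
[9] T0.cas  miss  (counter 4, T0.r 3)
[10] T1.cas  hit  (counter 5, T1.r 4)
[11] T0.load  rd  (counter 5, T0.r 5)
[12] T0.cas  hit  (counter 6, T0.r 5)
[13] T0.load  rd  (counter 6, T0.r 6)
[14] T1.load  rd  (counter 6, T1.r 6)
[15] T1.cas  hit  (counter 7, T1.r 6)
[16] T1.load  rd  (counter 7, T1.r 7)
[17] T0.cas  miss  (counter 7, T0.r 6)
[18] T1.cas  hit  (counter 8, T1.r 7)
Flip is step 4.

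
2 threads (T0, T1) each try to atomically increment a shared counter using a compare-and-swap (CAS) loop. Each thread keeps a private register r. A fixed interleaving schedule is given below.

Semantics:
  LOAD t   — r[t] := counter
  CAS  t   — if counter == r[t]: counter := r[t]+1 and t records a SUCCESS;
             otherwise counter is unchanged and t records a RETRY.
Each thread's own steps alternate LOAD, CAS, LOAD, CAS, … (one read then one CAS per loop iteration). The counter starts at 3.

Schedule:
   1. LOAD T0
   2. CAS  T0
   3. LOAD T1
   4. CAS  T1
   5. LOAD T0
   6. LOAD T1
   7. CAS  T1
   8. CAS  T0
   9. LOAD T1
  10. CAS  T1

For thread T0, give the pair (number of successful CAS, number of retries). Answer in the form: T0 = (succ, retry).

T0 = (1, 1)

1. LOAD T0 → mem=3 r[T0]=3 [LOAD]
2. CAS T0 → mem=4 r[T0]=3 [OK]
3. LOAD T1 → mem=4 r[T1]=4 [LOAD]
4. CAS T1 → mem=5 r[T1]=4 [OK]
5. LOAD T0 → mem=5 r[T0]=5 [LOAD]
6. LOAD T1 → mem=5 r[T1]=5 [LOAD]
7. CAS T1 → mem=6 r[T1]=5 [OK]
8. CAS T0 → mem=6 r[T0]=5 [RETRY]
9. LOAD T1 → mem=6 r[T1]=6 [LOAD]
10. CAS T1 → mem=7 r[T1]=6 [OK]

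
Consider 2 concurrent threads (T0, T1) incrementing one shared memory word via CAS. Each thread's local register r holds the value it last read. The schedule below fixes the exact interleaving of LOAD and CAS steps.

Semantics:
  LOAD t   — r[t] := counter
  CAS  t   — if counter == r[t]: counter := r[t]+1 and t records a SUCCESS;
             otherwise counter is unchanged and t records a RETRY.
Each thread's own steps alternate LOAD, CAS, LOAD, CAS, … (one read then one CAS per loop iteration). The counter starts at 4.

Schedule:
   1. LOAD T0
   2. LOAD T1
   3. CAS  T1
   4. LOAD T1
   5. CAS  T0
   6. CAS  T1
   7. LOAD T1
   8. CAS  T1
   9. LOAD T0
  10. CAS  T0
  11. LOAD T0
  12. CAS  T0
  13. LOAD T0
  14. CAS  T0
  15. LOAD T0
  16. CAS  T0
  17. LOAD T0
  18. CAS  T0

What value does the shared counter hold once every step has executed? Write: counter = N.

counter = 12

   1) LOAD T0:  M=4  r_T0=4
   2) LOAD T1:  M=4  r_T1=4
   3) CAS  T1:  M=5  r_T1=4 ✓
   4) LOAD T1:  M=5  r_T1=5
   5) CAS  T0:  M=5  r_T0=4 ✗
   6) CAS  T1:  M=6  r_T1=5 ✓
   7) LOAD T1:  M=6  r_T1=6
   8) CAS  T1:  M=7  r_T1=6 ✓
   9) LOAD T0:  M=7  r_T0=7
  10) CAS  T0:  M=8  r_T0=7 ✓
  11) LOAD T0:  M=8  r_T0=8
  12) CAS  T0:  M=9  r_T0=8 ✓
  13) LOAD T0:  M=9  r_T0=9
  14) CAS  T0:  M=10  r_T0=9 ✓
  15) LOAD T0:  M=10  r_T0=10
  16) CAS  T0:  M=11  r_T0=10 ✓
  17) LOAD T0:  M=11  r_T0=11
  18) CAS  T0:  M=12  r_T0=11 ✓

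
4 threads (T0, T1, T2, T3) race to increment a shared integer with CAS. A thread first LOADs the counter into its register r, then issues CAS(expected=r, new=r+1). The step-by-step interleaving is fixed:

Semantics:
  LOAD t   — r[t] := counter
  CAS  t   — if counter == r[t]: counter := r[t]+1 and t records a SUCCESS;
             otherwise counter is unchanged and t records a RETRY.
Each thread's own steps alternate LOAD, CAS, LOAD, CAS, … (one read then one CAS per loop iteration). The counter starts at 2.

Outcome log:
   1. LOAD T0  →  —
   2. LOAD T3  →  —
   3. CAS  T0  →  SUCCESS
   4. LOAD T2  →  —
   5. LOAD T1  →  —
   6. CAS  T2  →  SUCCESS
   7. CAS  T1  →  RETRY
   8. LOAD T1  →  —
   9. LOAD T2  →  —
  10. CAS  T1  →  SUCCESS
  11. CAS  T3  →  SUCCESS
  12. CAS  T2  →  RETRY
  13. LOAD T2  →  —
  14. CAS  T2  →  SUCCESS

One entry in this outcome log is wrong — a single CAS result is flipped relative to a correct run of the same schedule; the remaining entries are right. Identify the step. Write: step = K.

step = 11

Correct run:
[1] T0.load  rd  (counter 2, T0.r 2)
[2] T3.load  rd  (counter 2, T3.r 2)
[3] T0.cas  hit  (counter 3, T0.r 2)
[4] T2.load  rd  (counter 3, T2.r 3)
[5] T1.load  rd  (counter 3, T1.r 3)
[6] T2.cas  hit  (counter 4, T2.r 3)
[7] T1.cas  miss  (counter 4, T1.r 3)
[8] T1.load  rd  (counter 4, T1.r 4)
[9] T2.load  rd  (counter 4, T2.r 4)
[10] T1.cas  hit  (counter 5, T1.r 4)
[11] T3.cas  miss  (counter 5, T3.r 2)
[12] T2.cas  miss  (counter 5, T2.r 4)
[13] T2.load  rd  (counter 5, T2.r 5)
[14] T2.cas  hit  (counter 6, T2.r 5)
Mismatch at 11.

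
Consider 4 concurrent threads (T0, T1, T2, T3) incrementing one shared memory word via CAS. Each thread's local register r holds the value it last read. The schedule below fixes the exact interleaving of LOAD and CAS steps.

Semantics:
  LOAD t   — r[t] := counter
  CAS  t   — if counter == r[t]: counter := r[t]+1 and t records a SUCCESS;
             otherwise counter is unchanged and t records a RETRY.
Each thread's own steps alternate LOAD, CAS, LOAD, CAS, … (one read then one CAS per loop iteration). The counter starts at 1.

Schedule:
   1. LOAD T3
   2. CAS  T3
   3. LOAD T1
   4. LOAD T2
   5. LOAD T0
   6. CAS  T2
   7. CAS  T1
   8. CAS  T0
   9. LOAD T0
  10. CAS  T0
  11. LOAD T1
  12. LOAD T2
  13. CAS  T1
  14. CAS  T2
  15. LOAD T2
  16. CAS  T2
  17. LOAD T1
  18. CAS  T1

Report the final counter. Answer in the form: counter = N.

[1] T3.load  rd  (counter 1, T3.r 1)
[2] T3.cas  hit  (counter 2, T3.r 1)
[3] T1.load  rd  (counter 2, T1.r 2)
[4] T2.load  rd  (counter 2, T2.r 2)
[5] T0.load  rd  (counter 2, T0.r 2)
[6] T2.cas  hit  (counter 3, T2.r 2)
[7] T1.cas  miss  (counter 3, T1.r 2)
[8] T0.cas  miss  (counter 3, T0.r 2)
[9] T0.load  rd  (counter 3, T0.r 3)
[10] T0.cas  hit  (counter 4, T0.r 3)
[11] T1.load  rd  (counter 4, T1.r 4)
[12] T2.load  rd  (counter 4, T2.r 4)
[13] T1.cas  hit  (counter 5, T1.r 4)
[14] T2.cas  miss  (counter 5, T2.r 4)
[15] T2.load  rd  (counter 5, T2.r 5)
[16] T2.cas  hit  (counter 6, T2.r 5)
[17] T1.load  rd  (counter 6, T1.r 6)
[18] T1.cas  hit  (counter 7, T1.r 6)

counter = 7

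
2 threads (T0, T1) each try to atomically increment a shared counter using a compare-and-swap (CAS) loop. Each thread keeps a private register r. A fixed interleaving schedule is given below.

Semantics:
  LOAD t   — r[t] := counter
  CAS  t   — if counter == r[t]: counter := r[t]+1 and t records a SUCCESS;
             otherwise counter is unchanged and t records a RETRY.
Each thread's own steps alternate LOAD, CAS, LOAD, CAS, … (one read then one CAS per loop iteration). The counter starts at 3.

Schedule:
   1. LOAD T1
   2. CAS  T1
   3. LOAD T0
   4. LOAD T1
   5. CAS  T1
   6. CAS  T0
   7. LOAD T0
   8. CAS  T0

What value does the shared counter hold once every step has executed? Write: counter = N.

counter = 6

#1 T1 reads 3
#2 T1 CAS(3→4) writes; counter now 4
#3 T0 reads 4
#4 T1 reads 4
#5 T1 CAS(4→5) writes; counter now 5
#6 T0 CAS(4→5) fails; counter now 5
#7 T0 reads 5
#8 T0 CAS(5→6) writes; counter now 6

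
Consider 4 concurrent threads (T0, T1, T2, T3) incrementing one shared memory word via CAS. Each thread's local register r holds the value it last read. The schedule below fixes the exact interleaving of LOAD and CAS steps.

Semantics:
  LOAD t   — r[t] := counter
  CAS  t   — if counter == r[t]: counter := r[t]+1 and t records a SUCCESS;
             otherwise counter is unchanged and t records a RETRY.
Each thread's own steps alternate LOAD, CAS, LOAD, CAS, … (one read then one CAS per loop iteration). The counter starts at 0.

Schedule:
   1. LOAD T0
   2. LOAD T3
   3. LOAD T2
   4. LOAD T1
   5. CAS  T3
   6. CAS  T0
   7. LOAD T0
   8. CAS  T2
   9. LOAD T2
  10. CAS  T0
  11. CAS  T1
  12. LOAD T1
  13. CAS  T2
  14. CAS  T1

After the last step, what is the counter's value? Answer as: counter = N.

counter = 3

   1) LOAD T0:  M=0  r_T0=0
   2) LOAD T3:  M=0  r_T3=0
   3) LOAD T2:  M=0  r_T2=0
   4) LOAD T1:  M=0  r_T1=0
   5) CAS  T3:  M=1  r_T3=0 ✓
   6) CAS  T0:  M=1  r_T0=0 ✗
   7) LOAD T0:  M=1  r_T0=1
   8) CAS  T2:  M=1  r_T2=0 ✗
   9) LOAD T2:  M=1  r_T2=1
  10) CAS  T0:  M=2  r_T0=1 ✓
  11) CAS  T1:  M=2  r_T1=0 ✗
  12) LOAD T1:  M=2  r_T1=2
  13) CAS  T2:  M=2  r_T2=1 ✗
  14) CAS  T1:  M=3  r_T1=2 ✓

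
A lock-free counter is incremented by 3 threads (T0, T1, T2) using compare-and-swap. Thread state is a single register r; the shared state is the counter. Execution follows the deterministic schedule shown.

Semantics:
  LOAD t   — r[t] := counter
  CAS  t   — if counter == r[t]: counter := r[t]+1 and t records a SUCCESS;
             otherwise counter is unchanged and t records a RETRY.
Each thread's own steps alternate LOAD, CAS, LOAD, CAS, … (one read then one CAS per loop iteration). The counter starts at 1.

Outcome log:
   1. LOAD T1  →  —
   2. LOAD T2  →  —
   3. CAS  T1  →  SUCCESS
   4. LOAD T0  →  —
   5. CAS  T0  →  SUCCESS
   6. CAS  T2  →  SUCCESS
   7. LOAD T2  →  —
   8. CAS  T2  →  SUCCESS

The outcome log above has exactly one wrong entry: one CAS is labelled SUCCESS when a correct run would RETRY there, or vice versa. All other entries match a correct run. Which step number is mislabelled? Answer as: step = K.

step = 6

Re-executing:
   1) LOAD T1:  M=1  r_T1=1
   2) LOAD T2:  M=1  r_T2=1
   3) CAS  T1:  M=2  r_T1=1 ✓
   4) LOAD T0:  M=2  r_T0=2
   5) CAS  T0:  M=3  r_T0=2 ✓
   6) CAS  T2:  M=3  r_T2=1 ✗
   7) LOAD T2:  M=3  r_T2=3
   8) CAS  T2:  M=4  r_T2=3 ✓
Mismatch at 6.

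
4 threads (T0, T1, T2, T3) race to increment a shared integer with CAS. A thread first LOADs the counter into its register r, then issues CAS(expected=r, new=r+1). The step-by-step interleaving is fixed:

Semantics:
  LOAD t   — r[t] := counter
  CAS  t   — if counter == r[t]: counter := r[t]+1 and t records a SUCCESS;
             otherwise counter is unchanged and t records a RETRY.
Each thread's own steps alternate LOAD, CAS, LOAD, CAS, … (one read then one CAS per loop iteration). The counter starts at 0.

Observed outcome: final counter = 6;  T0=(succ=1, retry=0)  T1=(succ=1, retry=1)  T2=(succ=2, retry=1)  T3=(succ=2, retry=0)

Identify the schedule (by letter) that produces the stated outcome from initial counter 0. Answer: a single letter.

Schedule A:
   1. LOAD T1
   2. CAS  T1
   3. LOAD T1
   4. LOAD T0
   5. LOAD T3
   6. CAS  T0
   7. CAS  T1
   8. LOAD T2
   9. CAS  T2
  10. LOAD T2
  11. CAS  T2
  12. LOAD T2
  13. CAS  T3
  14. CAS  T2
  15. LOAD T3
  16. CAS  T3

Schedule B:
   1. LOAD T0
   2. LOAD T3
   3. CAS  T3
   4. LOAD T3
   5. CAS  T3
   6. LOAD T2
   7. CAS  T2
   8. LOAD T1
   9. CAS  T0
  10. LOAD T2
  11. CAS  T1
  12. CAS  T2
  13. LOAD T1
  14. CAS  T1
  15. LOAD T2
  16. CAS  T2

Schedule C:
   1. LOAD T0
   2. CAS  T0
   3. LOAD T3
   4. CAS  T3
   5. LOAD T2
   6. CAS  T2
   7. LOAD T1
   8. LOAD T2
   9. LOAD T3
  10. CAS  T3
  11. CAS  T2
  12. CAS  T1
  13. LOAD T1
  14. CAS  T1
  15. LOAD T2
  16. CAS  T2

Tracing schedule C:
step 1: T0 LOAD ⇒ load; ctr=0 reg=0
step 2: T0 CAS ⇒ ok; ctr=1 reg=0
step 3: T3 LOAD ⇒ load; ctr=1 reg=1
step 4: T3 CAS ⇒ ok; ctr=2 reg=1
step 5: T2 LOAD ⇒ load; ctr=2 reg=2
step 6: T2 CAS ⇒ ok; ctr=3 reg=2
step 7: T1 LOAD ⇒ load; ctr=3 reg=3
step 8: T2 LOAD ⇒ load; ctr=3 reg=3
step 9: T3 LOAD ⇒ load; ctr=3 reg=3
step 10: T3 CAS ⇒ ok; ctr=4 reg=3
step 11: T2 CAS ⇒ retry; ctr=4 reg=3
step 12: T1 CAS ⇒ retry; ctr=4 reg=3
step 13: T1 LOAD ⇒ load; ctr=4 reg=4
step 14: T1 CAS ⇒ ok; ctr=5 reg=4
step 15: T2 LOAD ⇒ load; ctr=5 reg=5
step 16: T2 CAS ⇒ ok; ctr=6 reg=5

C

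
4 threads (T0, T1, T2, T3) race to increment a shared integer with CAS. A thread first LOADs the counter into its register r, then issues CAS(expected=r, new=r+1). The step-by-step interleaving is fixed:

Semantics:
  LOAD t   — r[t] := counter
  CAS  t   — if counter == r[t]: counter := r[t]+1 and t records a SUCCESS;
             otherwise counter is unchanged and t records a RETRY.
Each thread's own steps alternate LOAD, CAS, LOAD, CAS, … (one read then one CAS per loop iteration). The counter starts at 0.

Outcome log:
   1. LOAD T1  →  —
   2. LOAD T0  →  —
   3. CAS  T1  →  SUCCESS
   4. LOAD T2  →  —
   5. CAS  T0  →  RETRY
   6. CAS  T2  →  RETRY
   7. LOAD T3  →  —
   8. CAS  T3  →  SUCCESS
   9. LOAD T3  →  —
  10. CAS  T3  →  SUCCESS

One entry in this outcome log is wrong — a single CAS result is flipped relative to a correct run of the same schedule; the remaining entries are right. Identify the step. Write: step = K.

step = 6

Re-executing:
T1 LOAD — after: cnt=0, r=0 — load
T0 LOAD — after: cnt=0, r=0 — load
T1 CAS — after: cnt=1, r=0 — ok
T2 LOAD — after: cnt=1, r=1 — load
T0 CAS — after: cnt=1, r=0 — retry
T2 CAS — after: cnt=2, r=1 — ok
T3 LOAD — after: cnt=2, r=2 — load
T3 CAS — after: cnt=3, r=2 — ok
T3 LOAD — after: cnt=3, r=3 — load
T3 CAS — after: cnt=4, r=3 — ok
Mismatch at 6.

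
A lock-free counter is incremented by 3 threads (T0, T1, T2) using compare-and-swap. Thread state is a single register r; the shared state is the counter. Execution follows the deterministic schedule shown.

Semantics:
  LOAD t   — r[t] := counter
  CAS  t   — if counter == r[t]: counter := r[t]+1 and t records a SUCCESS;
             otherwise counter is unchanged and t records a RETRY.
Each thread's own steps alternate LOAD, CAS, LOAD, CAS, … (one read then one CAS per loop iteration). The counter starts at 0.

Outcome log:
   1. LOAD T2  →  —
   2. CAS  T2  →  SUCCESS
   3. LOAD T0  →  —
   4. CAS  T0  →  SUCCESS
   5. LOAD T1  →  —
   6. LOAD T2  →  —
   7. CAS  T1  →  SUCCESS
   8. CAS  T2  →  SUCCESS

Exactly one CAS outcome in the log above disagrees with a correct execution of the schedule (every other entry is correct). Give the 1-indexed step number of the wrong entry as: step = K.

Correct run:
T2 LOAD — after: cnt=0, r=0 — load
T2 CAS — after: cnt=1, r=0 — ok
T0 LOAD — after: cnt=1, r=1 — load
T0 CAS — after: cnt=2, r=1 — ok
T1 LOAD — after: cnt=2, r=2 — load
T2 LOAD — after: cnt=2, r=2 — load
T1 CAS — after: cnt=3, r=2 — ok
T2 CAS — after: cnt=3, r=2 — retry
Log disagrees first at step 8.

step = 8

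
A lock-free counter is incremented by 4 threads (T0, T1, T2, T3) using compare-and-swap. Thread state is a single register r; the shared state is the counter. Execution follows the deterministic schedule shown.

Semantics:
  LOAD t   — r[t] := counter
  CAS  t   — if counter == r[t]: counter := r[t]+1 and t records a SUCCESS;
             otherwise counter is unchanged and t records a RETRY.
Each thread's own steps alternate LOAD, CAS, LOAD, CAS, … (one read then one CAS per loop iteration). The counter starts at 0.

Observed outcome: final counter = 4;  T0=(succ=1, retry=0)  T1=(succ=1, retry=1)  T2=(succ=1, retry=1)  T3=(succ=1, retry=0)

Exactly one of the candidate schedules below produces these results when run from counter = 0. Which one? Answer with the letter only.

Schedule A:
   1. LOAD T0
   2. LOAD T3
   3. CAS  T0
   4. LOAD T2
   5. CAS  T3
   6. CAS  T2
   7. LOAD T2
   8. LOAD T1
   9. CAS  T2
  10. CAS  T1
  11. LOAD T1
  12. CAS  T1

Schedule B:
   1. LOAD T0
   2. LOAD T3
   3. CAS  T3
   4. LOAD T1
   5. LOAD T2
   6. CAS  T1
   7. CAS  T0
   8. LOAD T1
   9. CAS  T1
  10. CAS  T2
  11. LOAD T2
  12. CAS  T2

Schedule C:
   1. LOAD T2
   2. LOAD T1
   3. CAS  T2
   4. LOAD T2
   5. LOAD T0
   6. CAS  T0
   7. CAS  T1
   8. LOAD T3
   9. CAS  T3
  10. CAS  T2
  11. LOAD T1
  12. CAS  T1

C

Tracing schedule C:
step 1: T2 LOAD ⇒ load; ctr=0 reg=0
step 2: T1 LOAD ⇒ load; ctr=0 reg=0
step 3: T2 CAS ⇒ ok; ctr=1 reg=0
step 4: T2 LOAD ⇒ load; ctr=1 reg=1
step 5: T0 LOAD ⇒ load; ctr=1 reg=1
step 6: T0 CAS ⇒ ok; ctr=2 reg=1
step 7: T1 CAS ⇒ retry; ctr=2 reg=0
step 8: T3 LOAD ⇒ load; ctr=2 reg=2
step 9: T3 CAS ⇒ ok; ctr=3 reg=2
step 10: T2 CAS ⇒ retry; ctr=3 reg=1
step 11: T1 LOAD ⇒ load; ctr=3 reg=3
step 12: T1 CAS ⇒ ok; ctr=4 reg=3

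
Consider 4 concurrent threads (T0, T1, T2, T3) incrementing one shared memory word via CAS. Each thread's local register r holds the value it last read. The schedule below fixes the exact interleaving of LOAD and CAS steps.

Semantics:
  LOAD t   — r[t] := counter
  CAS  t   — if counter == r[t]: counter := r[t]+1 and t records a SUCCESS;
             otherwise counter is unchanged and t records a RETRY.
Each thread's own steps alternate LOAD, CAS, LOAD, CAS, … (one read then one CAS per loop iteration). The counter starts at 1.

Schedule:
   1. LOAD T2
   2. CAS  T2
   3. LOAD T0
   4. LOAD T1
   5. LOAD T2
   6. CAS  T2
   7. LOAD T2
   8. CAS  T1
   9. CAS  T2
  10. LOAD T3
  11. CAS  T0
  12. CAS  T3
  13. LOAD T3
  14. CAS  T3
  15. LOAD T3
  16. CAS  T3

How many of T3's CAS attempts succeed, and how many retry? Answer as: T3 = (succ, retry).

T3 = (3, 0)

#1 T2 reads 1
#2 T2 CAS(1→2) writes; counter now 2
#3 T0 reads 2
#4 T1 reads 2
#5 T2 reads 2
#6 T2 CAS(2→3) writes; counter now 3
#7 T2 reads 3
#8 T1 CAS(2→3) fails; counter now 3
#9 T2 CAS(3→4) writes; counter now 4
#10 T3 reads 4
#11 T0 CAS(2→3) fails; counter now 4
#12 T3 CAS(4→5) writes; counter now 5
#13 T3 reads 5
#14 T3 CAS(5→6) writes; counter now 6
#15 T3 reads 6
#16 T3 CAS(6→7) writes; counter now 7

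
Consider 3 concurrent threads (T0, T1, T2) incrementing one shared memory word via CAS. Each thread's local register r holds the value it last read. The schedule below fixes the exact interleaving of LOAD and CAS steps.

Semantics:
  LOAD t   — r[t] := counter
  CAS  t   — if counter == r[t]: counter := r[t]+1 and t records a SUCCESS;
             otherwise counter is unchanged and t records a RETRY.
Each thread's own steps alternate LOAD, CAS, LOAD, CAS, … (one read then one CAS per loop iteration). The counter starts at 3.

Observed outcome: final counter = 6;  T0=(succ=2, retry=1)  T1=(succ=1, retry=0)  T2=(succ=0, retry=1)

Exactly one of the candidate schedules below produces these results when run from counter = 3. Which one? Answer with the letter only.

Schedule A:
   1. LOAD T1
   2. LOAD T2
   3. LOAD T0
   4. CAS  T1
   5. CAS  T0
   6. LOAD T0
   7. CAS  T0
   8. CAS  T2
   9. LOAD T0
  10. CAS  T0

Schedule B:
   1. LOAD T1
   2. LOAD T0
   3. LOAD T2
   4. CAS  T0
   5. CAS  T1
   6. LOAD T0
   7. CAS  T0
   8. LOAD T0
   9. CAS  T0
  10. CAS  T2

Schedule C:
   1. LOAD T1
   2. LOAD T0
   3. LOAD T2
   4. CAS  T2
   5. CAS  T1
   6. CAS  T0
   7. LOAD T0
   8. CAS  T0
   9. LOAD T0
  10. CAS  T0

Run A:
1. LOAD T1 → mem=3 r[T1]=3 [LOAD]
2. LOAD T2 → mem=3 r[T2]=3 [LOAD]
3. LOAD T0 → mem=3 r[T0]=3 [LOAD]
4. CAS T1 → mem=4 r[T1]=3 [OK]
5. CAS T0 → mem=4 r[T0]=3 [RETRY]
6. LOAD T0 → mem=4 r[T0]=4 [LOAD]
7. CAS T0 → mem=5 r[T0]=4 [OK]
8. CAS T2 → mem=5 r[T2]=3 [RETRY]
9. LOAD T0 → mem=5 r[T0]=5 [LOAD]
10. CAS T0 → mem=6 r[T0]=5 [OK]

A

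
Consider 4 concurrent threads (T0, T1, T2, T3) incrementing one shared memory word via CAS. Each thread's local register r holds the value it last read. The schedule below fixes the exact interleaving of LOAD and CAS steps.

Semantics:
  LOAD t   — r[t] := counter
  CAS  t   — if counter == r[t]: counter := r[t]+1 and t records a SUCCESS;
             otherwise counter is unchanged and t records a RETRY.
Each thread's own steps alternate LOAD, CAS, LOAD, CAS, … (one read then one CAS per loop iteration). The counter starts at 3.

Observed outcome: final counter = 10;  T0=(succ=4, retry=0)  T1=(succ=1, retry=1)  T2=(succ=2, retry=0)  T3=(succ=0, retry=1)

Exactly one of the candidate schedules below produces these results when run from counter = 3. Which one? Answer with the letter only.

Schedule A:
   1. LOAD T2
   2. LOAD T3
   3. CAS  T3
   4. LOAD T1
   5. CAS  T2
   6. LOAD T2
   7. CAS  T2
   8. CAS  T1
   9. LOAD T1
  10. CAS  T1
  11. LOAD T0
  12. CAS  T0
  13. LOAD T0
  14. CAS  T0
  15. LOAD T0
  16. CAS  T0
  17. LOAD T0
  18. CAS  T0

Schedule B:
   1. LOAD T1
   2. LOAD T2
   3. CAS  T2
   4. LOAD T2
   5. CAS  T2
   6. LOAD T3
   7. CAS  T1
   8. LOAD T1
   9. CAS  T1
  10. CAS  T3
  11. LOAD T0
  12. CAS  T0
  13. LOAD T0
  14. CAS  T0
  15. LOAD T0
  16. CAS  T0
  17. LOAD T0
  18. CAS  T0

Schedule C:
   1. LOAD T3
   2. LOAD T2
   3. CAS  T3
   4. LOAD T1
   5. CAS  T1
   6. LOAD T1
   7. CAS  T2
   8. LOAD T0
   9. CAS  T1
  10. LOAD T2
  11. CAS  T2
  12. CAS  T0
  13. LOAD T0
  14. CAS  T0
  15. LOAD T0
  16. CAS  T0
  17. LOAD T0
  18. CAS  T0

Simulating candidate B:
   1) LOAD T1:  M=3  r_T1=3
   2) LOAD T2:  M=3  r_T2=3
   3) CAS  T2:  M=4  r_T2=3 ✓
   4) LOAD T2:  M=4  r_T2=4
   5) CAS  T2:  M=5  r_T2=4 ✓
   6) LOAD T3:  M=5  r_T3=5
   7) CAS  T1:  M=5  r_T1=3 ✗
   8) LOAD T1:  M=5  r_T1=5
   9) CAS  T1:  M=6  r_T1=5 ✓
  10) CAS  T3:  M=6  r_T3=5 ✗
  11) LOAD T0:  M=6  r_T0=6
  12) CAS  T0:  M=7  r_T0=6 ✓
  13) LOAD T0:  M=7  r_T0=7
  14) CAS  T0:  M=8  r_T0=7 ✓
  15) LOAD T0:  M=8  r_T0=8
  16) CAS  T0:  M=9  r_T0=8 ✓
  17) LOAD T0:  M=9  r_T0=9
  18) CAS  T0:  M=10  r_T0=9 ✓

B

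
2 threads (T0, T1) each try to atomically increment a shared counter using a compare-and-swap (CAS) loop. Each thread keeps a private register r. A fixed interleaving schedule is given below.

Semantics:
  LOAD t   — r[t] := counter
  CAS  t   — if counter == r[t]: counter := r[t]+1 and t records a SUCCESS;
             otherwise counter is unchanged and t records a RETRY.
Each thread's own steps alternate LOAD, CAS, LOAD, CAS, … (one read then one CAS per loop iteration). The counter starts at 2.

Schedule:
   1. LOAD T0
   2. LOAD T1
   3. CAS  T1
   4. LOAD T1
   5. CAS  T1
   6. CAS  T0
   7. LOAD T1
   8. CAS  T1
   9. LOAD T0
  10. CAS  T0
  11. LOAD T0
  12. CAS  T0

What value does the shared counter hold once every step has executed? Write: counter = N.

1. LOAD T0 → mem=2 r[T0]=2 [LOAD]
2. LOAD T1 → mem=2 r[T1]=2 [LOAD]
3. CAS T1 → mem=3 r[T1]=2 [OK]
4. LOAD T1 → mem=3 r[T1]=3 [LOAD]
5. CAS T1 → mem=4 r[T1]=3 [OK]
6. CAS T0 → mem=4 r[T0]=2 [RETRY]
7. LOAD T1 → mem=4 r[T1]=4 [LOAD]
8. CAS T1 → mem=5 r[T1]=4 [OK]
9. LOAD T0 → mem=5 r[T0]=5 [LOAD]
10. CAS T0 → mem=6 r[T0]=5 [OK]
11. LOAD T0 → mem=6 r[T0]=6 [LOAD]
12. CAS T0 → mem=7 r[T0]=6 [OK]

counter = 7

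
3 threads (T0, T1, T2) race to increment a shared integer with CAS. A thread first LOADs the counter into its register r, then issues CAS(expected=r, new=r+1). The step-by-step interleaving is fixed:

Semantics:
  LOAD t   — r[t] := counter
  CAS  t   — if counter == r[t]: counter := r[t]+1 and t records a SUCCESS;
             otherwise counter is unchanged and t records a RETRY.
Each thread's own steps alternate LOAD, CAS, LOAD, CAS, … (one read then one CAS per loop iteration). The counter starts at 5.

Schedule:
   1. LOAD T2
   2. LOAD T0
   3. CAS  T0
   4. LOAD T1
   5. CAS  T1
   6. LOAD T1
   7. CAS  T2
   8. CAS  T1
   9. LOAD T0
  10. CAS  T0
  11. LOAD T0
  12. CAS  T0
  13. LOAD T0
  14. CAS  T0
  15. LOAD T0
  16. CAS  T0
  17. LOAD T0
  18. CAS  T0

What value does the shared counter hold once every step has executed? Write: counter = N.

counter = 13

[1] T2.load  rd  (counter 5, T2.r 5)
[2] T0.load  rd  (counter 5, T0.r 5)
[3] T0.cas  hit  (counter 6, T0.r 5)
[4] T1.load  rd  (counter 6, T1.r 6)
[5] T1.cas  hit  (counter 7, T1.r 6)
[6] T1.load  rd  (counter 7, T1.r 7)
[7] T2.cas  miss  (counter 7, T2.r 5)
[8] T1.cas  hit  (counter 8, T1.r 7)
[9] T0.load  rd  (counter 8, T0.r 8)
[10] T0.cas  hit  (counter 9, T0.r 8)
[11] T0.load  rd  (counter 9, T0.r 9)
[12] T0.cas  hit  (counter 10, T0.r 9)
[13] T0.load  rd  (counter 10, T0.r 10)
[14] T0.cas  hit  (counter 11, T0.r 10)
[15] T0.load  rd  (counter 11, T0.r 11)
[16] T0.cas  hit  (counter 12, T0.r 11)
[17] T0.load  rd  (counter 12, T0.r 12)
[18] T0.cas  hit  (counter 13, T0.r 12)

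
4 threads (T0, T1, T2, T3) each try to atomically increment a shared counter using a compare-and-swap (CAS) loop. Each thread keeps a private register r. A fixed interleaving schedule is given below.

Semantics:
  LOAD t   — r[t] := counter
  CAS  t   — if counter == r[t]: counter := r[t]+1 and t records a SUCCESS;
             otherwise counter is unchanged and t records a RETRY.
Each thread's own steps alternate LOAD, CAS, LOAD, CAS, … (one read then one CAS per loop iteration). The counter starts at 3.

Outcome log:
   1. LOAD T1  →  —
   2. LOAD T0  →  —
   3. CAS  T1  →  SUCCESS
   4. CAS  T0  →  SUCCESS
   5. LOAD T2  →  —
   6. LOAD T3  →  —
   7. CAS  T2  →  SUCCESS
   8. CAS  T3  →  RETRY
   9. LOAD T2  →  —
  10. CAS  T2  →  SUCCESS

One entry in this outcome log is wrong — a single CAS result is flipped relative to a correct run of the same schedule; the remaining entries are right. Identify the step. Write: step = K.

step = 4

Reference trace:
step 1: T1 LOAD ⇒ load; ctr=3 reg=3
step 2: T0 LOAD ⇒ load; ctr=3 reg=3
step 3: T1 CAS ⇒ ok; ctr=4 reg=3
step 4: T0 CAS ⇒ retry; ctr=4 reg=3
step 5: T2 LOAD ⇒ load; ctr=4 reg=4
step 6: T3 LOAD ⇒ load; ctr=4 reg=4
step 7: T2 CAS ⇒ ok; ctr=5 reg=4
step 8: T3 CAS ⇒ retry; ctr=5 reg=4
step 9: T2 LOAD ⇒ load; ctr=5 reg=5
step 10: T2 CAS ⇒ ok; ctr=6 reg=5
Flip is step 4.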